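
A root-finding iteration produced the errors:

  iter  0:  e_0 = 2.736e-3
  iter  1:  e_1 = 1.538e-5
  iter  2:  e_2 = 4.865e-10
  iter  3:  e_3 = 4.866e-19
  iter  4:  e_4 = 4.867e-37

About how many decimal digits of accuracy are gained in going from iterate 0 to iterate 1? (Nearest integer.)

2

Digits gained ≈ log₁₀(e_0/e_1) = log₁₀(2.736e-3/1.538e-5) = log₁₀(177.893) ≈ 2.250.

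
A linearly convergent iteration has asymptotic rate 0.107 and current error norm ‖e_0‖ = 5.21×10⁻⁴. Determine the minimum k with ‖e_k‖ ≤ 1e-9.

After k steps, ‖e_k‖ ≈ 5.21×10⁻⁴·0.107^k.
Need 0.107^k ≤ 1e-9/5.21×10⁻⁴ = 1.91939e-06.
k ≥ ln(1.91939e-06)/ln(0.107) = -13.1635/-2.23493 = 5.890.
Smallest integer k = 6.

6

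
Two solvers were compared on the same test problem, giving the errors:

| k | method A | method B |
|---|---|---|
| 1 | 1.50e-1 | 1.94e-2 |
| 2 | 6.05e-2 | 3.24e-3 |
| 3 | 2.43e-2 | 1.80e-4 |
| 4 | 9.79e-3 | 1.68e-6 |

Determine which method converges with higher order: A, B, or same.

Method A: p ≈ ln(9.79e-3/2.43e-2)/ln(2.43e-2/6.05e-2) ≈ 1.00.
Method B: p ≈ ln(1.68e-6/1.80e-4)/ln(1.80e-4/3.24e-3) ≈ 1.62.
Method B has the higher order (≈1.6 vs ≈1.0).

B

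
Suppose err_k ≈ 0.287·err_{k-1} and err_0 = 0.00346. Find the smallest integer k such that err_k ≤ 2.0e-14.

After k steps, err_k ≈ 0.00346·0.287^k.
Need 0.287^k ≤ 2.0e-14/0.00346 = 5.78035e-12.
k ≥ ln(5.78035e-12)/ln(0.287) = -25.8766/-1.24827 = 20.730.
Smallest integer k = 21.

21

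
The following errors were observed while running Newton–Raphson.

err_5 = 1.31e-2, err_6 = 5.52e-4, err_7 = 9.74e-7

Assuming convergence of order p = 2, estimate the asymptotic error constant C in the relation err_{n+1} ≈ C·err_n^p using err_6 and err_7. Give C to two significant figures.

3.2

C ≈ err_7 / err_6^2
  = 9.74e-7 / (5.52e-4)^2
  = 9.74e-7 / 3.04704e-07 ≈ 3.1965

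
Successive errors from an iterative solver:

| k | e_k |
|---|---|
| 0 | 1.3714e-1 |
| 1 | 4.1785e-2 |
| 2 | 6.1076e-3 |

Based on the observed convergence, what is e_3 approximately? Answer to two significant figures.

First estimate the order: p ≈ ln(e_2/e_1) / ln(e_1/e_0) = ln(6.1076e-3/4.1785e-2)/ln(4.1785e-2/1.3714e-1) = ln(0.146167)/ln(0.304689) ≈ 1.6181.
Then e_3 ≈ e_2·(e_2/e_1)^p = 6.1076e-3·(0.146167)^1.6181 = 6.1076e-3·0.044529 ≈ 0.000272.

2.7e-4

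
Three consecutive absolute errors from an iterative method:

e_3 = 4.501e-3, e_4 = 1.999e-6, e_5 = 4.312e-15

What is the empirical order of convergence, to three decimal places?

2.585

p ≈ ln(e_5/e_4) / ln(e_4/e_3)
  = ln(4.312e-15/1.999e-6) / ln(1.999e-6/4.501e-3)
  = ln(2.15708e-09) / ln(0.000444124)
  = -19.954510 / -7.719407 ≈ 2.584980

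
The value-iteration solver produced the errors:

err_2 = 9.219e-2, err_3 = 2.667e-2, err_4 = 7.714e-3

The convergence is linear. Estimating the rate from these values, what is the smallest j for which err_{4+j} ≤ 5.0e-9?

12

Rate ρ ≈ err_4/err_3 = 7.714e-3/2.667e-2 = 0.2892.
After j more steps, err_{4+j} ≈ 7.714e-3·ρ^j; need ρ^j ≤ 5.0e-9/7.714e-3 = 6.48172e-07.
j ≥ ln(6.48172e-07)/ln(0.2892) = -14.2491/-1.24064 = 11.485.
So 12 more iterations are needed.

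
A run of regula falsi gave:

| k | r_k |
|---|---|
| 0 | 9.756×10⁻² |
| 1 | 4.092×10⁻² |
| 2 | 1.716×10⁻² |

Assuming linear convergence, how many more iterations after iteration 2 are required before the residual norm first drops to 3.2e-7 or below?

13

Rate ρ ≈ r_2/r_1 = 1.716×10⁻²/4.092×10⁻² = 0.4194.
After j more steps, r_{2+j} ≈ 1.716×10⁻²·ρ^j; need ρ^j ≤ 3.2e-7/1.716×10⁻² = 1.8648e-05.
j ≥ ln(1.8648e-05)/ln(0.4194) = -10.8898/-0.86893 = 12.532.
So 13 more iterations are needed.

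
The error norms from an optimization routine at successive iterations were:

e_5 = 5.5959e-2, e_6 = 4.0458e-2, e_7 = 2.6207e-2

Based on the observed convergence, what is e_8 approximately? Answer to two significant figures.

1.5e-2

First estimate the order: p ≈ ln(e_7/e_6) / ln(e_6/e_5) = ln(2.6207e-2/4.0458e-2)/ln(4.0458e-2/5.5959e-2) = ln(0.647758)/ln(0.722994) ≈ 1.3388.
Then e_8 ≈ e_7·(e_7/e_6)^p = 2.6207e-2·(0.647758)^1.3388 = 2.6207e-2·0.559139 ≈ 0.01465.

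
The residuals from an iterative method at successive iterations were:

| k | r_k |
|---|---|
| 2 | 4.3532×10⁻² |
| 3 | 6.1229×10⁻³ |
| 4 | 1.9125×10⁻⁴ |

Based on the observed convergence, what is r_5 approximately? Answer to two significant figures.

4.2e-7

First estimate the order: p ≈ ln(r_4/r_3) / ln(r_3/r_2) = ln(1.9125×10⁻⁴/6.1229×10⁻³)/ln(6.1229×10⁻³/4.3532×10⁻²) = ln(0.0312352)/ln(0.140653) ≈ 1.7672.
Then r_5 ≈ r_4·(r_4/r_3)^p = 1.9125×10⁻⁴·(0.0312352)^1.7672 = 1.9125×10⁻⁴·0.00218643 ≈ 4.182e-07.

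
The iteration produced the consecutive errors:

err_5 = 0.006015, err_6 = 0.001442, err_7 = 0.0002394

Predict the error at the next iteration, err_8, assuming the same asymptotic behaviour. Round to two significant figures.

2.5e-5

First estimate the order: p ≈ ln(err_7/err_6) / ln(err_6/err_5) = ln(0.0002394/0.001442)/ln(0.001442/0.006015) = ln(0.166019)/ln(0.239734) ≈ 1.2573.
Then err_8 ≈ err_7·(err_7/err_6)^p = 0.0002394·(0.166019)^1.2573 = 0.0002394·0.104593 ≈ 2.504e-05.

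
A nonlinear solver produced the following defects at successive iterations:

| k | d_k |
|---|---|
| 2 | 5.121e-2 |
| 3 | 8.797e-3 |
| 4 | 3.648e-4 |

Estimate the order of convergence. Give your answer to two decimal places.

1.81

p ≈ ln(d_4/d_3) / ln(d_3/d_2)
  = ln(3.648e-4/8.797e-3) / ln(8.797e-3/5.121e-2)
  = ln(0.0414687) / ln(0.171783)
  = -3.18282 / -1.76152 ≈ 1.80686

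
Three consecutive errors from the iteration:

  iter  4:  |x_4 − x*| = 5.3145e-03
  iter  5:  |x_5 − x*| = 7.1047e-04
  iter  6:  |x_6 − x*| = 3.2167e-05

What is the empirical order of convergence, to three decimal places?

1.538

p ≈ ln(|x_6 − x*|/|x_5 − x*|) / ln(|x_5 − x*|/|x_4 − x*|)
  = ln(3.2167e-05/7.1047e-04) / ln(7.1047e-04/5.3145e-03)
  = ln(0.0452757) / ln(0.133685)
  = -3.094985 / -2.012269 ≈ 1.538057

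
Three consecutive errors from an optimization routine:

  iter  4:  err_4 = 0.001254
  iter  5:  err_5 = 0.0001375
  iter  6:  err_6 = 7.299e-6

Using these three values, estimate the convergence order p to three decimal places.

p ≈ ln(err_6/err_5) / ln(err_5/err_4)
  = ln(7.299e-6/0.0001375) / ln(0.0001375/0.001254)
  = ln(0.0530836) / ln(0.109649)
  = -2.935887 / -2.210471 ≈ 1.328173

1.328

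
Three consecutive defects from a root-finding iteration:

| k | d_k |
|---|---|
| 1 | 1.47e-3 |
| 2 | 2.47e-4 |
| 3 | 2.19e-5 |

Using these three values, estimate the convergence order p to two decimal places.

1.36

p ≈ ln(d_3/d_2) / ln(d_2/d_1)
  = ln(2.19e-5/2.47e-4) / ln(2.47e-4/1.47e-3)
  = ln(0.088664) / ln(0.168027)
  = -2.42290 / -1.78363 ≈ 1.35841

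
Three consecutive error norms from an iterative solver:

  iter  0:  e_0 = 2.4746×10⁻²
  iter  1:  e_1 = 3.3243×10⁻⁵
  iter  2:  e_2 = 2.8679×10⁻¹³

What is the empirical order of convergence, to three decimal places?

2.808

p ≈ ln(e_2/e_1) / ln(e_1/e_0)
  = ln(2.8679×10⁻¹³/3.3243×10⁻⁵) / ln(3.3243×10⁻⁵/2.4746×10⁻²)
  = ln(8.62708e-09) / ln(0.00134337)
  = -18.568360 / -6.612574 ≈ 2.808038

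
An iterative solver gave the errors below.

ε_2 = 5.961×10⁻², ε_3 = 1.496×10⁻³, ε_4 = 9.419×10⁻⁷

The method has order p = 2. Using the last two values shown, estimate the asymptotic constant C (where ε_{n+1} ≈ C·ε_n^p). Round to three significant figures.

0.421

C ≈ ε_4 / ε_3^2
  = 9.419×10⁻⁷ / (1.496×10⁻³)^2
  = 9.419×10⁻⁷ / 2.23802e-06 ≈ 0.42086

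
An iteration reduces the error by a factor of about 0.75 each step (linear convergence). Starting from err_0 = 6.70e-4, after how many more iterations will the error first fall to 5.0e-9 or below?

After k steps, err_k ≈ 6.70e-4·0.75^k.
Need 0.75^k ≤ 5.0e-9/6.70e-4 = 7.46269e-06.
k ≥ ln(7.46269e-06)/ln(0.75) = -11.8056/-0.28768 = 41.037.
Smallest integer k = 42.

42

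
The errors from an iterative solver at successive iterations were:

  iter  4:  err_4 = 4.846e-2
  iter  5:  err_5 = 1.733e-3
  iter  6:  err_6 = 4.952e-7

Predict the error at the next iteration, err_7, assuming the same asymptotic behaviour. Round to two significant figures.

First estimate the order: p ≈ ln(err_6/err_5) / ln(err_5/err_4) = ln(4.952e-7/1.733e-3)/ln(1.733e-3/4.846e-2) = ln(0.000285747)/ln(0.0357615) ≈ 2.4499.
Then err_7 ≈ err_6·(err_6/err_5)^p = 4.952e-7·(0.000285747)^2.4499 = 4.952e-7·2.07735e-09 ≈ 1.029e-15.

1.0e-15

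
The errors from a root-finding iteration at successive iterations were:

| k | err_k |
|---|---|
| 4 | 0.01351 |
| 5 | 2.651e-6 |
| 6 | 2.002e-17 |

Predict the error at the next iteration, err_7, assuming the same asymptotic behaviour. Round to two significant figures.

First estimate the order: p ≈ ln(err_6/err_5) / ln(err_5/err_4) = ln(2.002e-17/2.651e-6)/ln(2.651e-6/0.01351) = ln(7.55187e-12)/ln(0.000196225) ≈ 3.0001.
Then err_7 ≈ err_6·(err_6/err_5)^p = 2.002e-17·(7.55187e-12)^3.0001 = 2.002e-17·4.29587e-34 ≈ 8.6e-51.

8.6e-51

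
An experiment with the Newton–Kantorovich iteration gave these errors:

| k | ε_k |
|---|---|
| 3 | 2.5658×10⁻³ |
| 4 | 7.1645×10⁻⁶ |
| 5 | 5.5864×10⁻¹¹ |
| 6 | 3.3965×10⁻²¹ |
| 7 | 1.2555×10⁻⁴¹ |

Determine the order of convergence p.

Consecutive ratios: ε_7/ε_6 = 1.2555×10⁻⁴¹/3.3965×10⁻²¹ = 3.69645e-21, ε_6/ε_5 = 3.3965×10⁻²¹/5.5864×10⁻¹¹ = 6.07994e-11.
p ≈ ln(3.69645e-21)/ln(6.07994e-11) = -47.0469/-23.5234 ≈ 2.00.
So the convergence is quadratic (order 2).

2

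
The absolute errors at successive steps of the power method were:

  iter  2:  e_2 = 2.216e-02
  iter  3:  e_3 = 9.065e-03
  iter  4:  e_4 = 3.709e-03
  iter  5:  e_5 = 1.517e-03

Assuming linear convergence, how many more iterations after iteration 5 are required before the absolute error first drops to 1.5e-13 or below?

Rate ρ ≈ e_5/e_4 = 1.517e-03/3.709e-03 = 0.4090.
After j more steps, e_{5+j} ≈ 1.517e-03·ρ^j; need ρ^j ≤ 1.5e-13/1.517e-03 = 9.88794e-11.
j ≥ ln(9.88794e-11)/ln(0.4090) = -23.0371/-0.89404 = 25.767.
So 26 more iterations are needed.

26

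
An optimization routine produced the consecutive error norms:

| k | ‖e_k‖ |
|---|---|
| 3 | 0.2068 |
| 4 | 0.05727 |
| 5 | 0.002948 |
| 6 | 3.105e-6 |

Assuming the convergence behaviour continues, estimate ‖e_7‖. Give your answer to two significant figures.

First estimate the order: p ≈ ln(‖e_6‖/‖e_5‖) / ln(‖e_5‖/‖e_4‖) = ln(3.105e-6/0.002948)/ln(0.002948/0.05727) = ln(0.00105326)/ln(0.0514755) ≈ 2.3110.
Then ‖e_7‖ ≈ ‖e_6‖·(‖e_6‖/‖e_5‖)^p = 3.105e-6·(0.00105326)^2.3110 = 3.105e-6·1.31547e-07 ≈ 4.085e-13.

4.1e-13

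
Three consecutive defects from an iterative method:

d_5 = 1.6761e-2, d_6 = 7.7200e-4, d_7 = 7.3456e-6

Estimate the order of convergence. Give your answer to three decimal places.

1.512

p ≈ ln(d_7/d_6) / ln(d_6/d_5)
  = ln(7.3456e-6/7.7200e-4) / ln(7.7200e-4/1.6761e-2)
  = ln(0.00951503) / ln(0.0460593)
  = -4.654883 / -3.077826 ≈ 1.512393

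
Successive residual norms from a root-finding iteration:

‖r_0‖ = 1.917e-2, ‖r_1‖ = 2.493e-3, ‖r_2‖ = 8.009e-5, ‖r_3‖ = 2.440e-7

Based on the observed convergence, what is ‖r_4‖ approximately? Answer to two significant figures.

First estimate the order: p ≈ ln(‖r_3‖/‖r_2‖) / ln(‖r_2‖/‖r_1‖) = ln(2.440e-7/8.009e-5)/ln(8.009e-5/2.493e-3) = ln(0.00304657)/ln(0.032126) ≈ 1.6852.
Then ‖r_4‖ ≈ ‖r_3‖·(‖r_3‖/‖r_2‖)^p = 2.440e-7·(0.00304657)^1.6852 = 2.440e-7·5.75067e-05 ≈ 1.403e-11.

1.4e-11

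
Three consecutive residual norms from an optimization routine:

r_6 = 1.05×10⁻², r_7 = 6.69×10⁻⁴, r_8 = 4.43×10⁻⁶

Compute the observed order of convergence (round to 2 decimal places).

p ≈ ln(r_8/r_7) / ln(r_7/r_6)
  = ln(4.43×10⁻⁶/6.69×10⁻⁴) / ln(6.69×10⁻⁴/1.05×10⁻²)
  = ln(0.00662182) / ln(0.0637143)
  = -5.01739 / -2.75335 ≈ 1.82229

1.82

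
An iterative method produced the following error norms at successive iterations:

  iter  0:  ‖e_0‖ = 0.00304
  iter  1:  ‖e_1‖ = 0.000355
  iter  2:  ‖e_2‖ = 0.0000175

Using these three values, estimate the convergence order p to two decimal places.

1.40

p ≈ ln(‖e_2‖/‖e_1‖) / ln(‖e_1‖/‖e_0‖)
  = ln(0.0000175/0.000355) / ln(0.000355/0.00304)
  = ln(0.0492958) / ln(0.116776)
  = -3.00992 / -2.14750 ≈ 1.40159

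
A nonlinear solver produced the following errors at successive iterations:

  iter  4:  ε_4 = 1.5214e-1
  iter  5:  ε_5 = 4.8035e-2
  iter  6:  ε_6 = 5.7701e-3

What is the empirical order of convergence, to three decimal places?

p ≈ ln(ε_6/ε_5) / ln(ε_5/ε_4)
  = ln(5.7701e-3/4.8035e-2) / ln(4.8035e-2/1.5214e-1)
  = ln(0.120123) / ln(0.315729)
  = -2.119239 / -1.152871 ≈ 1.838227

1.838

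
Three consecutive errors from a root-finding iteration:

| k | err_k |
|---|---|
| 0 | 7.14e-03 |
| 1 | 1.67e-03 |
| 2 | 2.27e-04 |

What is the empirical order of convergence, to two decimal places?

1.37

p ≈ ln(err_2/err_1) / ln(err_1/err_0)
  = ln(2.27e-04/1.67e-03) / ln(1.67e-03/7.14e-03)
  = ln(0.135928) / ln(0.233894)
  = -1.99563 / -1.45289 ≈ 1.37356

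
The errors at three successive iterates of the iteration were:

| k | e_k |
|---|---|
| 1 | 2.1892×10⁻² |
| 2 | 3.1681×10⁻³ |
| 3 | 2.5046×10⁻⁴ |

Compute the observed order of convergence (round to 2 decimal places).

p ≈ ln(e_3/e_2) / ln(e_2/e_1)
  = ln(2.5046×10⁻⁴/3.1681×10⁻³) / ln(3.1681×10⁻³/2.1892×10⁻²)
  = ln(0.0790568) / ln(0.144715)
  = -2.53759 / -1.93299 ≈ 1.31278

1.31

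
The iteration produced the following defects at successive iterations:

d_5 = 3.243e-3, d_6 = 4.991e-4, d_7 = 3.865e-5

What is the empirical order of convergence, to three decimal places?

1.367

p ≈ ln(d_7/d_6) / ln(d_6/d_5)
  = ln(3.865e-5/4.991e-4) / ln(4.991e-4/3.243e-3)
  = ln(0.0774394) / ln(0.153901)
  = -2.558260 / -1.871446 ≈ 1.366996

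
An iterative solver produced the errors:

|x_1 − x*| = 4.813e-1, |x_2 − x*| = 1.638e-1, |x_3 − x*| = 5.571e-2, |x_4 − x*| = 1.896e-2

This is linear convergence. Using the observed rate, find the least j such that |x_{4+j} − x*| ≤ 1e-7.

12

Rate ρ ≈ |x_4 − x*|/|x_3 − x*| = 1.896e-2/5.571e-2 = 0.3403.
After j more steps, |x_{4+j} − x*| ≈ 1.896e-2·ρ^j; need ρ^j ≤ 1e-7/1.896e-2 = 5.27426e-06.
j ≥ ln(5.27426e-06)/ln(0.3403) = -12.1527/-1.07793 = 11.274.
So 12 more iterations are needed.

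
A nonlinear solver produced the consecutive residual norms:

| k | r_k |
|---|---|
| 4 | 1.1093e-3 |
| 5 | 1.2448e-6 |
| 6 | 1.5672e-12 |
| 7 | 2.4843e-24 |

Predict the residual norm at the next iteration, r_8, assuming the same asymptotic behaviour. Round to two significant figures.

First estimate the order: p ≈ ln(r_7/r_6) / ln(r_6/r_5) = ln(2.4843e-24/1.5672e-12)/ln(1.5672e-12/1.2448e-6) = ln(1.58518e-12)/ln(1.259e-06) ≈ 2.0000.
Then r_8 ≈ r_7·(r_7/r_6)^p = 2.4843e-24·(1.58518e-12)^2.0000 = 2.4843e-24·2.5128e-24 ≈ 6.243e-48.

6.2e-48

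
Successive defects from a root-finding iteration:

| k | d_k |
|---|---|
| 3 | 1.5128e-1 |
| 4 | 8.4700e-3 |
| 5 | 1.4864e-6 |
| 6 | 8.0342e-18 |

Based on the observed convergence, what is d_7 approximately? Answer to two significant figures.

1.3e-51

First estimate the order: p ≈ ln(d_6/d_5) / ln(d_5/d_4) = ln(8.0342e-18/1.4864e-6)/ln(1.4864e-6/8.4700e-3) = ln(5.40514e-12)/ln(0.00017549) ≈ 3.0000.
Then d_7 ≈ d_6·(d_6/d_5)^p = 8.0342e-18·(5.40514e-12)^3.0000 = 8.0342e-18·1.57914e-34 ≈ 1.269e-51.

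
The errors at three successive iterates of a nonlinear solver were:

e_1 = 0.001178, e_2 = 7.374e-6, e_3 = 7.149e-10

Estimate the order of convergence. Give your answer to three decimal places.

p ≈ ln(e_3/e_2) / ln(e_2/e_1)
  = ln(7.149e-10/7.374e-6) / ln(7.374e-6/0.001178)
  = ln(9.69487e-05) / ln(0.00625976)
  = -9.241329 / -5.073613 ≈ 1.821449

1.821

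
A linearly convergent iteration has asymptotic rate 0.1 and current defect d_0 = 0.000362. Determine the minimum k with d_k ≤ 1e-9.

After k steps, d_k ≈ 0.000362·0.1^k.
Need 0.1^k ≤ 1e-9/0.000362 = 2.76243e-06.
k ≥ ln(2.76243e-06)/ln(0.1) = -12.7994/-2.30259 = 5.559.
Smallest integer k = 6.

6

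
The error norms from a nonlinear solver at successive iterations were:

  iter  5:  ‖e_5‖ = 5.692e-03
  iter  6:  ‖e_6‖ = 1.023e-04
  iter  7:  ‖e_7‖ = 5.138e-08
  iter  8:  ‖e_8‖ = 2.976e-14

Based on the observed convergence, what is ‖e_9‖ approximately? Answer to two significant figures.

4.8e-26

First estimate the order: p ≈ ln(‖e_8‖/‖e_7‖) / ln(‖e_7‖/‖e_6‖) = ln(2.976e-14/5.138e-08)/ln(5.138e-08/1.023e-04) = ln(5.79214e-07)/ln(0.000502248) ≈ 1.8906.
Then ‖e_9‖ ≈ ‖e_8‖·(‖e_8‖/‖e_7‖)^p = 2.976e-14·(5.79214e-07)^1.8906 = 2.976e-14·1.61445e-12 ≈ 4.805e-26.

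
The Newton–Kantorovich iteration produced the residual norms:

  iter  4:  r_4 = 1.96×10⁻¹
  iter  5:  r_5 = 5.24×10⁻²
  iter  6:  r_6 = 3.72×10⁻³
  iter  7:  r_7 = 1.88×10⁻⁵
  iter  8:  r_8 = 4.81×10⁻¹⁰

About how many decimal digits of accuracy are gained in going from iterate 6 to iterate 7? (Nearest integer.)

2

Digits gained ≈ log₁₀(r_6/r_7) = log₁₀(3.72×10⁻³/1.88×10⁻⁵) = log₁₀(197.872) ≈ 2.296.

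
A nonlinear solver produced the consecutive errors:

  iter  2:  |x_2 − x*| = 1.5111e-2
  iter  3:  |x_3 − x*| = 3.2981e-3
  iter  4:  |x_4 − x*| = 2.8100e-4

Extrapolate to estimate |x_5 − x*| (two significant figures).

First estimate the order: p ≈ ln(|x_4 − x*|/|x_3 − x*|) / ln(|x_3 − x*|/|x_2 − x*|) = ln(2.8100e-4/3.2981e-3)/ln(3.2981e-3/1.5111e-2) = ln(0.0852006)/ln(0.218258) ≈ 1.6180.
Then |x_5 − x*| ≈ |x_4 − x*|·(|x_4 − x*|/|x_3 − x*|)^p = 2.8100e-4·(0.0852006)^1.6180 = 2.8100e-4·0.0185976 ≈ 5.226e-06.

5.2e-6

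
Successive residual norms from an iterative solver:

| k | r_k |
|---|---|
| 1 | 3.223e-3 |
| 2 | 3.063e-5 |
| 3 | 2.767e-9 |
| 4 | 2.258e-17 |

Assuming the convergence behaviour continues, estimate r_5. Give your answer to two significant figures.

1.5e-33

First estimate the order: p ≈ ln(r_4/r_3) / ln(r_3/r_2) = ln(2.258e-17/2.767e-9)/ln(2.767e-9/3.063e-5) = ln(8.16046e-09)/ln(9.03363e-05) ≈ 2.0000.
Then r_5 ≈ r_4·(r_4/r_3)^p = 2.258e-17·(8.16046e-09)^2.0000 = 2.258e-17·6.65931e-17 ≈ 1.504e-33.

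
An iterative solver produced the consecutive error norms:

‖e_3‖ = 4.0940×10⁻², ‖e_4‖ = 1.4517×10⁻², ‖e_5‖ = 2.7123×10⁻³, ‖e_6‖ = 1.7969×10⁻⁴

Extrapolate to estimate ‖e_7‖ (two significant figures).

First estimate the order: p ≈ ln(‖e_6‖/‖e_5‖) / ln(‖e_5‖/‖e_4‖) = ln(1.7969×10⁻⁴/2.7123×10⁻³)/ln(2.7123×10⁻³/1.4517×10⁻²) = ln(0.06625)/ln(0.186836) ≈ 1.6181.
Then ‖e_7‖ ≈ ‖e_6‖·(‖e_6‖/‖e_5‖)^p = 1.7969×10⁻⁴·(0.06625)^1.6181 = 1.7969×10⁻⁴·0.0123754 ≈ 2.224e-06.

2.2e-6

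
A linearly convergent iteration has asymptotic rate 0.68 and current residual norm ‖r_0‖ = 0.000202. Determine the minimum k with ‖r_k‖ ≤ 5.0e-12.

After k steps, ‖r_k‖ ≈ 0.000202·0.68^k.
Need 0.68^k ≤ 5.0e-12/0.000202 = 2.47525e-08.
k ≥ ln(2.47525e-08)/ln(0.68) = -17.5143/-0.38566 = 45.414.
Smallest integer k = 46.

46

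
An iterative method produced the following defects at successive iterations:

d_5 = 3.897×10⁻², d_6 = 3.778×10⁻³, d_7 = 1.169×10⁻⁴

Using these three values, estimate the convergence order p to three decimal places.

p ≈ ln(d_7/d_6) / ln(d_6/d_5)
  = ln(1.169×10⁻⁴/3.778×10⁻³) / ln(3.778×10⁻³/3.897×10⁻²)
  = ln(0.0309423) / ln(0.0969464)
  = -3.475631 / -2.333597 ≈ 1.489388

1.489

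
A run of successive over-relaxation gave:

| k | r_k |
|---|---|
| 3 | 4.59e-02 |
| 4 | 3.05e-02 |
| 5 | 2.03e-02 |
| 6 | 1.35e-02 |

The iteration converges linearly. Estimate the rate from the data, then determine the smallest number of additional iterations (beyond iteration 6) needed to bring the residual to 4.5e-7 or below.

Rate ρ ≈ r_6/r_5 = 1.35e-02/2.03e-02 = 0.6650.
After j more steps, r_{6+j} ≈ 1.35e-02·ρ^j; need ρ^j ≤ 4.5e-7/1.35e-02 = 3.33333e-05.
j ≥ ln(3.33333e-05)/ln(0.6650) = -10.3090/-0.40797 = 25.269.
So 26 more iterations are needed.

26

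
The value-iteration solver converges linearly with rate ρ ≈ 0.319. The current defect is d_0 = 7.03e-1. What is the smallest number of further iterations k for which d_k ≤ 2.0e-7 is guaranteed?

After k steps, d_k ≈ 7.03e-1·0.319^k.
Need 0.319^k ≤ 2.0e-7/7.03e-1 = 2.84495e-07.
k ≥ ln(2.84495e-07)/ln(0.319) = -15.0726/-1.14256 = 13.192.
Smallest integer k = 14.

14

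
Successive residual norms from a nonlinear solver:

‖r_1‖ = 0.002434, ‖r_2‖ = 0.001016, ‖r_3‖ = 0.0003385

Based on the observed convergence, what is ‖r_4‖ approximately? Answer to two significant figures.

First estimate the order: p ≈ ln(‖r_3‖/‖r_2‖) / ln(‖r_2‖/‖r_1‖) = ln(0.0003385/0.001016)/ln(0.001016/0.002434) = ln(0.333169)/ln(0.41742) ≈ 1.2580.
Then ‖r_4‖ ≈ ‖r_3‖·(‖r_3‖/‖r_2‖)^p = 0.0003385·(0.333169)^1.2580 = 0.0003385·0.250907 ≈ 8.493e-05.

8.5e-5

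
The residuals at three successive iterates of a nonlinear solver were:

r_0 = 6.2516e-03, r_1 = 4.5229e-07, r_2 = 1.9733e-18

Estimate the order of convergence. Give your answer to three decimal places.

2.744

p ≈ ln(r_2/r_1) / ln(r_1/r_0)
  = ln(1.9733e-18/4.5229e-07) / ln(4.5229e-07/6.2516e-03)
  = ln(4.36291e-12) / ln(7.23479e-05)
  = -26.157882 / -9.534024 ≈ 2.743635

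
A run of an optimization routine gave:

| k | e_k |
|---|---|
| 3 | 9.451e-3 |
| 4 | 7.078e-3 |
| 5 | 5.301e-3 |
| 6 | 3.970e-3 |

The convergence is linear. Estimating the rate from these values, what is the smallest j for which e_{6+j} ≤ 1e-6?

Rate ρ ≈ e_6/e_5 = 3.970e-3/5.301e-3 = 0.7489.
After j more steps, e_{6+j} ≈ 3.970e-3·ρ^j; need ρ^j ≤ 1e-6/3.970e-3 = 0.000251889.
j ≥ ln(0.000251889)/ln(0.7489) = -8.2865/-0.28915 = 28.658.
So 29 more iterations are needed.

29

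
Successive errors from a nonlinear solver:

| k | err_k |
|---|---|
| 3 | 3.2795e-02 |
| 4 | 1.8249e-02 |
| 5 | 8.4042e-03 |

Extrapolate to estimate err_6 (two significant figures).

First estimate the order: p ≈ ln(err_5/err_4) / ln(err_4/err_3) = ln(8.4042e-03/1.8249e-02)/ln(1.8249e-02/3.2795e-02) = ln(0.460529)/ln(0.556457) ≈ 1.3228.
Then err_6 ≈ err_5·(err_5/err_4)^p = 8.4042e-03·(0.460529)^1.3228 = 8.4042e-03·0.358555 ≈ 0.003013.

3.0e-3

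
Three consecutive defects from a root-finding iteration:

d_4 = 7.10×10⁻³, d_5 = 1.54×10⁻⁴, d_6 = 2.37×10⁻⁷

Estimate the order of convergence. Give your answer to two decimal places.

1.69

p ≈ ln(d_6/d_5) / ln(d_5/d_4)
  = ln(2.37×10⁻⁷/1.54×10⁻⁴) / ln(1.54×10⁻⁴/7.10×10⁻³)
  = ln(0.00153896) / ln(0.0216901)
  = -6.47665 / -3.83090 ≈ 1.69063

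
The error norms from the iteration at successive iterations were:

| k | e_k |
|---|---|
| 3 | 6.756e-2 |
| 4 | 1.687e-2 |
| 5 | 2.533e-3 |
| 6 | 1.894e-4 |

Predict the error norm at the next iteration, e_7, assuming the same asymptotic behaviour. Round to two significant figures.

5.5e-6

First estimate the order: p ≈ ln(e_6/e_5) / ln(e_5/e_4) = ln(1.894e-4/2.533e-3)/ln(2.533e-3/1.687e-2) = ln(0.074773)/ln(0.150148) ≈ 1.3677.
Then e_7 ≈ e_6·(e_6/e_5)^p = 1.894e-4·(0.074773)^1.3677 = 1.894e-4·0.0288151 ≈ 5.458e-06.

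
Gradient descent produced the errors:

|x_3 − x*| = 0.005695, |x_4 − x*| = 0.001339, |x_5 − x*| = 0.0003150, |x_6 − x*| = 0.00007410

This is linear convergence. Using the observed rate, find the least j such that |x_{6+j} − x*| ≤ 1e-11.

11

Rate ρ ≈ |x_6 − x*|/|x_5 − x*| = 0.00007410/0.0003150 = 0.2352.
After j more steps, |x_{6+j} − x*| ≈ 0.00007410·ρ^j; need ρ^j ≤ 1e-11/0.00007410 = 1.34953e-07.
j ≥ ln(1.34953e-07)/ln(0.2352) = -15.8183/-1.44732 = 10.929.
So 11 more iterations are needed.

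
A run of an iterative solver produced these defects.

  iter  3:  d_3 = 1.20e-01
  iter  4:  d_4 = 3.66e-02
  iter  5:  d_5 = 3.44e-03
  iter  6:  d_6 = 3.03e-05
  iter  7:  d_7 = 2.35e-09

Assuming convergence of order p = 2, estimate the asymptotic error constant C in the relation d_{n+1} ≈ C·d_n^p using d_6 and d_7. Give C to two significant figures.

C ≈ d_7 / d_6^2
  = 2.35e-09 / (3.03e-05)^2
  = 2.35e-09 / 9.1809e-10 ≈ 2.5597

2.6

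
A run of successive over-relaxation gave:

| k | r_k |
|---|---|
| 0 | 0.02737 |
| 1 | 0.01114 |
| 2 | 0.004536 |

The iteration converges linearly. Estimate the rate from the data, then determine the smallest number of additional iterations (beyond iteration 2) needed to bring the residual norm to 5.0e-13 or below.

26

Rate ρ ≈ r_2/r_1 = 0.004536/0.01114 = 0.4072.
After j more steps, r_{2+j} ≈ 0.004536·ρ^j; need ρ^j ≤ 5.0e-13/0.004536 = 1.10229e-10.
j ≥ ln(1.10229e-10)/ln(0.4072) = -22.9285/-0.89845 = 25.520.
So 26 more iterations are needed.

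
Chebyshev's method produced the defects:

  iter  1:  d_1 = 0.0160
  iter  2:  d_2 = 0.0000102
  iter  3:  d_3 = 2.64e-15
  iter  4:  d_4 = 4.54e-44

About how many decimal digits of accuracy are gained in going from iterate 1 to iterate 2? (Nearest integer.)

3

Digits gained ≈ log₁₀(d_1/d_2) = log₁₀(0.0160/0.0000102) = log₁₀(1568.63) ≈ 3.196.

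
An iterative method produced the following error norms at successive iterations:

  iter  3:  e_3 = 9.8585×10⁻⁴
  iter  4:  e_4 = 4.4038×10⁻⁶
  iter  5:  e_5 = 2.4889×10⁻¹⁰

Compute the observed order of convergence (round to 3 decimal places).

1.808

p ≈ ln(e_5/e_4) / ln(e_4/e_3)
  = ln(2.4889×10⁻¹⁰/4.4038×10⁻⁶) / ln(4.4038×10⁻⁶/9.8585×10⁻⁴)
  = ln(5.65171e-05) / ln(0.00446701)
  = -9.780967 / -5.411036 ≈ 1.807596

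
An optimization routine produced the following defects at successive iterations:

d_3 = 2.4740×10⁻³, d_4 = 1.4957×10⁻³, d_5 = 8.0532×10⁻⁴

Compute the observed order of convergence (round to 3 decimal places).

p ≈ ln(d_5/d_4) / ln(d_4/d_3)
  = ln(8.0532×10⁻⁴/1.4957×10⁻³) / ln(1.4957×10⁻³/2.4740×10⁻³)
  = ln(0.538423) / ln(0.604568)
  = -0.619111 / -0.503241 ≈ 1.230248

1.230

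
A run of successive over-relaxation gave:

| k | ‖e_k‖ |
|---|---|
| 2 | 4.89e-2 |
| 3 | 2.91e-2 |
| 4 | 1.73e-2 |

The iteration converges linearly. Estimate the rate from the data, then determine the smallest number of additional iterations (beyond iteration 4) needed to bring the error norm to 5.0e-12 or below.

43

Rate ρ ≈ ‖e_4‖/‖e_3‖ = 1.73e-2/2.91e-2 = 0.5945.
After j more steps, ‖e_{4+j}‖ ≈ 1.73e-2·ρ^j; need ρ^j ≤ 5.0e-12/1.73e-2 = 2.89017e-10.
j ≥ ln(2.89017e-10)/ln(0.5945) = -21.9645/-0.52003 = 42.237.
So 43 more iterations are needed.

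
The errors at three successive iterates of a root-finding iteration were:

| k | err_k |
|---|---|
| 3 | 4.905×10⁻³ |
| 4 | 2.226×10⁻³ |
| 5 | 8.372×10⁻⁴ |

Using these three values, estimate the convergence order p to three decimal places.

1.238

p ≈ ln(err_5/err_4) / ln(err_4/err_3)
  = ln(8.372×10⁻⁴/2.226×10⁻³) / ln(2.226×10⁻³/4.905×10⁻³)
  = ln(0.376101) / ln(0.453823)
  = -0.977898 / -0.790048 ≈ 1.237770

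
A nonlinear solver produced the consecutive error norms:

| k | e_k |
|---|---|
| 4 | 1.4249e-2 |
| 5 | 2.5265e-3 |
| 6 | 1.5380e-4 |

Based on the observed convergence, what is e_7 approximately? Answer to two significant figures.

First estimate the order: p ≈ ln(e_6/e_5) / ln(e_5/e_4) = ln(1.5380e-4/2.5265e-3)/ln(2.5265e-3/1.4249e-2) = ln(0.0608747)/ln(0.177311) ≈ 1.6180.
Then e_7 ≈ e_6·(e_6/e_5)^p = 1.5380e-4·(0.0608747)^1.6180 = 1.5380e-4·0.0107949 ≈ 1.66e-06.

1.7e-6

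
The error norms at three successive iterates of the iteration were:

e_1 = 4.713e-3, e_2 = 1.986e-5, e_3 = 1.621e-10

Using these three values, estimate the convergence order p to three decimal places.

2.142

p ≈ ln(e_3/e_2) / ln(e_2/e_1)
  = ln(1.621e-10/1.986e-5) / ln(1.986e-5/4.713e-3)
  = ln(8.16213e-06) / ln(0.00421388)
  = -11.716005 / -5.469371 ≈ 2.142112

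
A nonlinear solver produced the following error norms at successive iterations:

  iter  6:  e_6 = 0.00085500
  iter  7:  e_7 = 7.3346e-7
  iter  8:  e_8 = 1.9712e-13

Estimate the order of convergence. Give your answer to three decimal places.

2.143

p ≈ ln(e_8/e_7) / ln(e_7/e_6)
  = ln(1.9712e-13/7.3346e-7) / ln(7.3346e-7/0.00085500)
  = ln(2.68754e-07) / ln(0.000857848)
  = -15.129469 / -7.061084 ≈ 2.142655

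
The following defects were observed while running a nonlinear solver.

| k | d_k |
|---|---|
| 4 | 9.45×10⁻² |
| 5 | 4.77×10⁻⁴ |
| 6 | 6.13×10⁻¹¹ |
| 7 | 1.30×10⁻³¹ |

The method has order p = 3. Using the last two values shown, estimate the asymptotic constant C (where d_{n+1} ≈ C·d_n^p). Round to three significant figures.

0.564

C ≈ d_7 / d_6^3
  = 1.30×10⁻³¹ / (6.13×10⁻¹¹)^3
  = 1.30×10⁻³¹ / 2.30346e-31 ≈ 0.56437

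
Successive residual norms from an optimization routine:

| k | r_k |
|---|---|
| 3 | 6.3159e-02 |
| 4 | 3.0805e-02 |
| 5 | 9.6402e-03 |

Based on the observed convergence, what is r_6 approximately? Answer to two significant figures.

First estimate the order: p ≈ ln(r_5/r_4) / ln(r_4/r_3) = ln(9.6402e-03/3.0805e-02)/ln(3.0805e-02/6.3159e-02) = ln(0.312943)/ln(0.487737) ≈ 1.6181.
Then r_6 ≈ r_5·(r_5/r_4)^p = 9.6402e-03·(0.312943)^1.6181 = 9.6402e-03·0.15262 ≈ 0.001471.

1.5e-3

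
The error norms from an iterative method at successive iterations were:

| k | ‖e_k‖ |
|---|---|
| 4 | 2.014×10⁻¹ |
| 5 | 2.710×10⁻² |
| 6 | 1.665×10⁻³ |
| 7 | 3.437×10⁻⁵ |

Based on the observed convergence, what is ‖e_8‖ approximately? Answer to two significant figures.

1.6e-7

First estimate the order: p ≈ ln(‖e_7‖/‖e_6‖) / ln(‖e_6‖/‖e_5‖) = ln(3.437×10⁻⁵/1.665×10⁻³)/ln(1.665×10⁻³/2.710×10⁻²) = ln(0.0206426)/ln(0.0614391) ≈ 1.3910.
Then ‖e_8‖ ≈ ‖e_7‖·(‖e_7‖/‖e_6‖)^p = 3.437×10⁻⁵·(0.0206426)^1.3910 = 3.437×10⁻⁵·0.00452728 ≈ 1.556e-07.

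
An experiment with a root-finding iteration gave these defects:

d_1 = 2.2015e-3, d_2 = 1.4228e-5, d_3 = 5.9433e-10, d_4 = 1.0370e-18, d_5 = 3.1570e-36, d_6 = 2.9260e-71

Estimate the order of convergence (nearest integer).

Consecutive ratios: d_6/d_5 = 2.9260e-71/3.1570e-36 = 9.26829e-36, d_5/d_4 = 3.1570e-36/1.0370e-18 = 3.04436e-18.
p ≈ ln(9.26829e-36)/ln(3.04436e-18) = -80.6665/-40.3332 ≈ 2.00.
So the convergence is quadratic (order 2).

2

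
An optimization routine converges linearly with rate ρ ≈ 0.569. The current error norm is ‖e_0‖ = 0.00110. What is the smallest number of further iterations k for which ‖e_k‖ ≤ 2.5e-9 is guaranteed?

After k steps, ‖e_k‖ ≈ 0.00110·0.569^k.
Need 0.569^k ≤ 2.5e-9/0.00110 = 2.27273e-06.
k ≥ ln(2.27273e-06)/ln(0.569) = -12.9945/-0.56387 = 23.045.
Smallest integer k = 24.

24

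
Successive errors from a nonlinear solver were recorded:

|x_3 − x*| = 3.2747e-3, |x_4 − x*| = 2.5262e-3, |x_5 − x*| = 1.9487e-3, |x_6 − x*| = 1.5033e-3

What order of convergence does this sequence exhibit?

1

Consecutive ratios: |x_6 − x*|/|x_5 − x*| = 1.5033e-3/1.9487e-3 = 0.771437, |x_5 − x*|/|x_4 − x*| = 1.9487e-3/2.5262e-3 = 0.771396.
p ≈ ln(0.771437)/ln(0.771396) = -0.2595/-0.2596 ≈ 1.00.
So the convergence is linear (order 1).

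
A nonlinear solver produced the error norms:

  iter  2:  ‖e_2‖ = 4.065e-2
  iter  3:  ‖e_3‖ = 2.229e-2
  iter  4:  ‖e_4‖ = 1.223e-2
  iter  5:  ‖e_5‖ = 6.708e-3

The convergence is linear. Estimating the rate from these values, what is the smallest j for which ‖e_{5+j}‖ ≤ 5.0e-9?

24

Rate ρ ≈ ‖e_5‖/‖e_4‖ = 6.708e-3/1.223e-2 = 0.5485.
After j more steps, ‖e_{5+j}‖ ≈ 6.708e-3·ρ^j; need ρ^j ≤ 5.0e-9/6.708e-3 = 7.45379e-07.
j ≥ ln(7.45379e-07)/ln(0.5485) = -14.1094/-0.60057 = 23.493.
So 24 more iterations are needed.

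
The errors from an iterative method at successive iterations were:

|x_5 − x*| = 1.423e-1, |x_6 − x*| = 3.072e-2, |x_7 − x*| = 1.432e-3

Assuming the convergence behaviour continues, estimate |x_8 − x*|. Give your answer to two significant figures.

First estimate the order: p ≈ ln(|x_7 − x*|/|x_6 − x*|) / ln(|x_6 − x*|/|x_5 − x*|) = ln(1.432e-3/3.072e-2)/ln(3.072e-2/1.423e-1) = ln(0.0466146)/ln(0.215882) ≈ 1.9999.
Then |x_8 − x*| ≈ |x_7 − x*|·(|x_7 − x*|/|x_6 − x*|)^p = 1.432e-3·(0.0466146)^1.9999 = 1.432e-3·0.00217359 ≈ 3.113e-06.

3.1e-6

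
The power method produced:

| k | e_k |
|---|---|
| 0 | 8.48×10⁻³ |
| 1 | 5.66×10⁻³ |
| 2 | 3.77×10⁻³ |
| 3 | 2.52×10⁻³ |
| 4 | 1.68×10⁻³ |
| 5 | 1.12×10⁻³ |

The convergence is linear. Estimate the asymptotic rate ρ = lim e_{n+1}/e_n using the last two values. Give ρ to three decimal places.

ρ ≈ e_5/e_4 = 1.12×10⁻³/1.68×10⁻³ = 0.66667

0.667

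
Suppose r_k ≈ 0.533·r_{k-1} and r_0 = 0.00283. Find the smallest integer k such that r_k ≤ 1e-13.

After k steps, r_k ≈ 0.00283·0.533^k.
Need 0.533^k ≤ 1e-13/0.00283 = 3.53357e-11.
k ≥ ln(3.53357e-11)/ln(0.533) = -24.0661/-0.62923 = 38.247.
Smallest integer k = 39.

39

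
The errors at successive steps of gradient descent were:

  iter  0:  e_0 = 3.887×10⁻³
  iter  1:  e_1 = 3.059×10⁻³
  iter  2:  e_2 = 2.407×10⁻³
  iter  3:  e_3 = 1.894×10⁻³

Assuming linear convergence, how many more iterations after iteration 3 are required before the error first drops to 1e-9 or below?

Rate ρ ≈ e_3/e_2 = 1.894×10⁻³/2.407×10⁻³ = 0.7869.
After j more steps, e_{3+j} ≈ 1.894×10⁻³·ρ^j; need ρ^j ≤ 1e-9/1.894×10⁻³ = 5.27983e-07.
j ≥ ln(5.27983e-07)/ln(0.7869) = -14.4542/-0.23965 = 60.314.
So 61 more iterations are needed.

61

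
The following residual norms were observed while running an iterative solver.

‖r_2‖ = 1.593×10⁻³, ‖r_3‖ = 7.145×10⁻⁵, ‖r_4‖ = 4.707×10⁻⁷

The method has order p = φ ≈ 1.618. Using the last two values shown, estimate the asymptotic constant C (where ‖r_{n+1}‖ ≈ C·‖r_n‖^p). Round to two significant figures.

2.4

C ≈ ‖r_4‖ / ‖r_3‖^1.618
  = 4.707×10⁻⁷ / (7.145×10⁻⁵)^1.618
  = 4.707×10⁻⁷ / 1.95783e-07 ≈ 2.4042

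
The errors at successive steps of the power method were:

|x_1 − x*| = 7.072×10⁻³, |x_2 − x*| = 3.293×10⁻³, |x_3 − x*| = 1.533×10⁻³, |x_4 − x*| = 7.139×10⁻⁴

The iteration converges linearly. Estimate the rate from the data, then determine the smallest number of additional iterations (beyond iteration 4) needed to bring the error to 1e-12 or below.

Rate ρ ≈ |x_4 − x*|/|x_3 − x*| = 7.139×10⁻⁴/1.533×10⁻³ = 0.4657.
After j more steps, |x_{4+j} − x*| ≈ 7.139×10⁻⁴·ρ^j; need ρ^j ≤ 1e-12/7.139×10⁻⁴ = 1.40076e-09.
j ≥ ln(1.40076e-09)/ln(0.4657) = -20.3863/-0.76421 = 26.676.
So 27 more iterations are needed.

27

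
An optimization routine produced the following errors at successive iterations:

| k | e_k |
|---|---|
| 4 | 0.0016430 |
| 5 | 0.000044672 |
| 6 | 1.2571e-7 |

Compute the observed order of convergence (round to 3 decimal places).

1.629

p ≈ ln(e_6/e_5) / ln(e_5/e_4)
  = ln(1.2571e-7/0.000044672) / ln(0.000044672/0.0016430)
  = ln(0.00281407) / ln(0.0271893)
  = -5.873123 / -3.604932 ≈ 1.629191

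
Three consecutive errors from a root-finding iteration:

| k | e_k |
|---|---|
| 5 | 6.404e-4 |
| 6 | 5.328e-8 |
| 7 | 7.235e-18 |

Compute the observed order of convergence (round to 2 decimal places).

p ≈ ln(e_7/e_6) / ln(e_6/e_5)
  = ln(7.235e-18/5.328e-8) / ln(5.328e-8/6.404e-4)
  = ln(1.35792e-10) / ln(8.3198e-05)
  = -22.71990 / -9.39429 ≈ 2.41848

2.42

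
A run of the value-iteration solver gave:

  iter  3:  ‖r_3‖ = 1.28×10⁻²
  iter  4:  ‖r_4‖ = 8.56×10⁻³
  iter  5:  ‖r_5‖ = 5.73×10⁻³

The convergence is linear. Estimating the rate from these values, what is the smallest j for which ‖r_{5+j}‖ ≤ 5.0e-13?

58

Rate ρ ≈ ‖r_5‖/‖r_4‖ = 5.73×10⁻³/8.56×10⁻³ = 0.6694.
After j more steps, ‖r_{5+j}‖ ≈ 5.73×10⁻³·ρ^j; need ρ^j ≤ 5.0e-13/5.73×10⁻³ = 8.726e-11.
j ≥ ln(8.726e-11)/ln(0.6694) = -23.1621/-0.40137 = 57.708.
So 58 more iterations are needed.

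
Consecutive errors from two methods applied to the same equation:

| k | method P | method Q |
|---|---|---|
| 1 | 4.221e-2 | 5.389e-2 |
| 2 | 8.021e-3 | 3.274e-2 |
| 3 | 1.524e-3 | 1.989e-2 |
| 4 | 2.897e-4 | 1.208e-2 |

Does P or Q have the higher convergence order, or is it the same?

same

Method P: p ≈ ln(2.897e-4/1.524e-3)/ln(1.524e-3/8.021e-3) ≈ 1.00.
Method Q: p ≈ ln(1.208e-2/1.989e-2)/ln(1.989e-2/3.274e-2) ≈ 1.00.
Both orders ≈ 1.0 — effectively the same.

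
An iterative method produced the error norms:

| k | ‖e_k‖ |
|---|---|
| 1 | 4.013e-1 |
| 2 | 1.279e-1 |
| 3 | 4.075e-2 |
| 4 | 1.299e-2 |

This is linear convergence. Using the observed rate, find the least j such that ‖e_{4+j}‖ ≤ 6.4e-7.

9

Rate ρ ≈ ‖e_4‖/‖e_3‖ = 1.299e-2/4.075e-2 = 0.3188.
After j more steps, ‖e_{4+j}‖ ≈ 1.299e-2·ρ^j; need ρ^j ≤ 6.4e-7/1.299e-2 = 4.92687e-05.
j ≥ ln(4.92687e-05)/ln(0.3188) = -9.9182/-1.14319 = 8.676.
So 9 more iterations are needed.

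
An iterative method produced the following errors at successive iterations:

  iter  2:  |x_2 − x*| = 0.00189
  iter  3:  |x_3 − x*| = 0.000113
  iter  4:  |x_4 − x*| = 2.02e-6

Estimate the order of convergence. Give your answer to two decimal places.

1.43

p ≈ ln(|x_4 − x*|/|x_3 − x*|) / ln(|x_3 − x*|/|x_2 − x*|)
  = ln(2.02e-6/0.000113) / ln(0.000113/0.00189)
  = ln(0.0178761) / ln(0.0597884)
  = -4.02429 / -2.81694 ≈ 1.42860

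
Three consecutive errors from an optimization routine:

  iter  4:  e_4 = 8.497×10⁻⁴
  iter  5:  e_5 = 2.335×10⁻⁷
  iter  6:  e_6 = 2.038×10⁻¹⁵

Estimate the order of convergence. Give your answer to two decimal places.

p ≈ ln(e_6/e_5) / ln(e_5/e_4)
  = ln(2.038×10⁻¹⁵/2.335×10⁻⁷) / ln(2.335×10⁻⁷/8.497×10⁻⁴)
  = ln(8.72805e-09) / ln(0.000274803)
  = -18.55672 / -8.19946 ≈ 2.26316

2.26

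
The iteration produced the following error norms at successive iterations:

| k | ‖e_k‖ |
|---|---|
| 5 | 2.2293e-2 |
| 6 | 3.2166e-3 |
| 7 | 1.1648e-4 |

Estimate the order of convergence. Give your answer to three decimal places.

1.714

p ≈ ln(‖e_7‖/‖e_6‖) / ln(‖e_6‖/‖e_5‖)
  = ln(1.1648e-4/3.2166e-3) / ln(3.2166e-3/2.2293e-2)
  = ln(0.0362121) / ln(0.144287)
  = -3.318362 / -1.935951 ≈ 1.714073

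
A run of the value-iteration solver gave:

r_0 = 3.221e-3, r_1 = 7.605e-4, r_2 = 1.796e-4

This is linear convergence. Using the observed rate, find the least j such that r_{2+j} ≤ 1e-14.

17

Rate ρ ≈ r_2/r_1 = 1.796e-4/7.605e-4 = 0.2362.
After j more steps, r_{2+j} ≈ 1.796e-4·ρ^j; need ρ^j ≤ 1e-14/1.796e-4 = 5.56793e-11.
j ≥ ln(5.56793e-11)/ln(0.2362) = -23.6114/-1.44308 = 16.362.
So 17 more iterations are needed.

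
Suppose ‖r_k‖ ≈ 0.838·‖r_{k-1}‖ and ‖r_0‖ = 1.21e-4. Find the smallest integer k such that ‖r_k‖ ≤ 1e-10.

After k steps, ‖r_k‖ ≈ 1.21e-4·0.838^k.
Need 0.838^k ≤ 1e-10/1.21e-4 = 8.26446e-07.
k ≥ ln(8.26446e-07)/ln(0.838) = -14.0061/-0.17674 = 79.247.
Smallest integer k = 80.

80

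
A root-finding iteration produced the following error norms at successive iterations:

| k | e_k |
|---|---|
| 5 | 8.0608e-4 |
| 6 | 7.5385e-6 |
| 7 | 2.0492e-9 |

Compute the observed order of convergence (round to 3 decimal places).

p ≈ ln(e_7/e_6) / ln(e_6/e_5)
  = ln(2.0492e-9/7.5385e-6) / ln(7.5385e-6/8.0608e-4)
  = ln(0.000271831) / ln(0.00935205)
  = -8.210330 / -4.672160 ≈ 1.757288

1.757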